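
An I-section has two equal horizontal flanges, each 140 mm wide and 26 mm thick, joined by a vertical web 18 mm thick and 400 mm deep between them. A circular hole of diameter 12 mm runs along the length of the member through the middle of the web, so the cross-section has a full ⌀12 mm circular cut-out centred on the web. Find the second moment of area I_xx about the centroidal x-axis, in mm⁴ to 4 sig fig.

Treat the section as a set of non-overlapping primitives; coordinates are from the bounding-box lower-left.
Bottom flange: 140 × 26, A = 3 640 mm², y = 13 mm, Ī = 205 053 mm⁴.
Web: 18 × 400, A = 7 200 mm², y = 226 mm, Ī = 96 000 000 mm⁴.
Top flange: 140 × 26, A = 3 640 mm², y = 439 mm, Ī = 205 053 mm⁴.
Hole (subtracted): ⌀12, A = 113.097 mm², y = 226 mm, Ī = 1017.88 mm⁴.
By symmetry the centroid is at mid-height, ȳ = 226 mm.
Transfer each piece to the centroidal x-axis using Ī + A·d² with d = y − 226:
  bottom flange: d = -213 mm → contributes +165 348 213 mm⁴
  web: d = 0 mm → contributes +96 000 000 mm⁴
  top flange: d = 213 mm → contributes +165 348 213 mm⁴
  hole: d = 0 mm → contributes −1017.88 mm⁴
Total I = 426 695 409 mm⁴.

I_xx ≈ 4.267 × 10⁸ mm⁴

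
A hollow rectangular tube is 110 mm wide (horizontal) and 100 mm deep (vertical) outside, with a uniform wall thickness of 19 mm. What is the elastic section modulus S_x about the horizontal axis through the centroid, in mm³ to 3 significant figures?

Split into non-overlapping primitives; take the origin at the lower-left of the bounding box.
Outer rectangle: 110 × 100, A = 11 000 mm², y = 50 mm, Ī = 9 166 667 mm⁴.
Inner void (subtracted): 72 × 62, A = 4 464 mm², y = 50 mm, Ī = 1 429 968 mm⁴.
By symmetry the centroid is at mid-height, ȳ = 50 mm.
All pieces are centred on the horizontal axis through the centroid, so I = ΣĪ (holes subtracted) = 7 736 699 mm⁴.
Extreme fibre distance c = 50 mm; S = I/c = 154 734 mm³.

S_x ≈ 1.55 × 10⁵ mm³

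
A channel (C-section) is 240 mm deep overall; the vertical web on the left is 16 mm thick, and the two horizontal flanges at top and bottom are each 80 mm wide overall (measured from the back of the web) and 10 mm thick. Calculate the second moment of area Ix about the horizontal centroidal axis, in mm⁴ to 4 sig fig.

Ix ≈ 3.537 × 10⁷ mm⁴

Treat the section as a set of non-overlapping primitives; coordinates are from the bounding-box lower-left.
Web: 16 × 240, A = 3 840 mm², y = 120 mm, Ī = 18 432 000 mm⁴.
Top flange (beyond web): 64 × 10, A = 640 mm², y = 235 mm, Ī = 5333.33 mm⁴.
Bottom flange (beyond web): 64 × 10, A = 640 mm², y = 5 mm, Ī = 5333.33 mm⁴.
By symmetry the centroid is at mid-height, ȳ = 120 mm.
Transfer each piece to the horizontal centroidal axis using Ī + A·d² with d = y − 120:
  web: d = 0 mm → contributes +18 432 000 mm⁴
  top flange (beyond web): d = 115 mm → contributes +8 469 333 mm⁴
  bottom flange (beyond web): d = -115 mm → contributes +8 469 333 mm⁴
Total I = 35 370 667 mm⁴.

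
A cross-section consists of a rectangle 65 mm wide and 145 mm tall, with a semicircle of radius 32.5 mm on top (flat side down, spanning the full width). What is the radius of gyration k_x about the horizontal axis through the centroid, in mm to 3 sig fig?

k_x ≈ 49.5 mm

Decompose the section into non-overlapping parts with the origin at the bottom-left of its bounding rectangle.
Rectangular body: 65 × 145, A = 9 425 mm², y = 72.5 mm, Ī = 16 513 385 mm⁴.
Semicircular cap: semicircle r = 32.5, A = 1659.2 mm², y = 158.79 mm, Ī = 122 452 mm⁴.
Centroid: ȳ = ΣA·y / ΣA = 85.417 mm.
Transfer each piece to the horizontal axis through the centroid using Ī + A·d² with d = y − 85.417:
  rectangular body: d = -12.917 mm → contributes +18 085 937 mm⁴
  semicircular cap: d = 73.376 mm → contributes +9 055 500 mm⁴
Total I = 27 141 438 mm⁴.
Radius of gyration: k = √(I/A) = √(27 141 438 / 11 084) = 49.484 mm.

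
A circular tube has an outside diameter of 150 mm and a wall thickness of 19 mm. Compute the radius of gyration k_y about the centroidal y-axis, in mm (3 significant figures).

k_y ≈ 46.8 mm

Treat the section as a set of non-overlapping primitives; coordinates are from the bounding-box lower-left.
Outer circle: ⌀150, A = 17 671 mm², x = 75 mm, Ī = 24 850 489 mm⁴.
Bore (subtracted): ⌀112, A = 9 852 mm², x = 75 mm, Ī = 7 723 995 mm⁴.
By symmetry the centroid is at mid-width, x̄ = 75 mm.
All pieces are centred on the centroidal y-axis, so I = ΣĪ (holes subtracted) = 17 126 494 mm⁴.
Radius of gyration: k = √(I/A) = √(17 126 494 / 7819.4) = 46.8 mm.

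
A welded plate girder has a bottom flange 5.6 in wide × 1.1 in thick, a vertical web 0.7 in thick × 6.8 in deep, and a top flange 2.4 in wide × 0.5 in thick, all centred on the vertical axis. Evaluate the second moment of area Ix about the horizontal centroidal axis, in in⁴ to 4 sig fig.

Break the section into simple shapes (no overlaps), measuring from the bottom-left corner of the bounding box.
Bottom plate: 5.6 × 1.1, A = 6.16 in², y = 0.55 in, Ī = 0.621133 in⁴.
Web plate: 0.7 × 6.8, A = 4.76 in², y = 4.5 in, Ī = 18.3419 in⁴.
Top plate: 2.4 × 0.5, A = 1.2 in², y = 8.15 in, Ī = 0.025 in⁴.
Centroid: ȳ = ΣA·y / ΣA = 2.8538 in.
Transfer each piece to the horizontal centroidal axis using Ī + A·d² with d = y − 2.8538:
  bottom plate: d = -2.3038 in → contributes +33.3152 in⁴
  web plate: d = 1.6462 in → contributes +31.2414 in⁴
  top plate: d = 5.2962 in → contributes +33.6847 in⁴
Total I = 98.2413 in⁴.

Ix ≈ 98.24 in⁴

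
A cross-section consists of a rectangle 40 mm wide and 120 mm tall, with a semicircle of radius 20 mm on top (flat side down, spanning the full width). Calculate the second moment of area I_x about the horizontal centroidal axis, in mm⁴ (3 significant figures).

I_x ≈ 8.38 × 10⁶ mm⁴

Split into non-overlapping primitives; take the origin at the lower-left of the bounding box.
Rectangular body: 40 × 120, A = 4 800 mm², y = 60 mm, Ī = 5 760 000 mm⁴.
Semicircular cap: semicircle r = 20, A = 628.32 mm², y = 128.49 mm, Ī = 17 561 mm⁴.
Centroid: ȳ = ΣA·y / ΣA = 67.927 mm.
Transfer each piece to the horizontal centroidal axis using Ī + A·d² with d = y − 67.927:
  rectangular body: d = -7.9274 mm → contributes +6 061 650 mm⁴
  semicircular cap: d = 60.561 mm → contributes +2 321 994 mm⁴
Total I = 8 383 643 mm⁴.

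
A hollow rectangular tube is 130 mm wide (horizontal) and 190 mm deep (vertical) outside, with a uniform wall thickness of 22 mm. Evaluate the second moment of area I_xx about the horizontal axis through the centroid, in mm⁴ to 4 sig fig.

Split into non-overlapping primitives; take the origin at the lower-left of the bounding box.
Outer rectangle: 130 × 190, A = 24 700 mm², y = 95 mm, Ī = 74 305 833 mm⁴.
Inner void (subtracted): 86 × 146, A = 12 556 mm², y = 95 mm, Ī = 22 303 641 mm⁴.
By symmetry the centroid is at mid-height, ȳ = 95 mm.
All pieces are centred on the horizontal axis through the centroid, so I = ΣĪ (holes subtracted) = 52 002 192 mm⁴.

I_xx ≈ 5.200 × 10⁷ mm⁴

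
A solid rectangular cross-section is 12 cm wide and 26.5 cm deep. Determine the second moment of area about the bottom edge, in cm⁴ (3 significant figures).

The section: 12 × 26.5, A = 318 cm², y = 13.25 cm, Ī = 18 610 cm⁴.
Transfer it to the base of the section using Ī + A·d² with d = y − 0:
  the section: d = 13.25 cm → contributes +74 439 cm⁴
Total I = 74 439 cm⁴.

I_base ≈ 7.44 × 10⁴ cm⁴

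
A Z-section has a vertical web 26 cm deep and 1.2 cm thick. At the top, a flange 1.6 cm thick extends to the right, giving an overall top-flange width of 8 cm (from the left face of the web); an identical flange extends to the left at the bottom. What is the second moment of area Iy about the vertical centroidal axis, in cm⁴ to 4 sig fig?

Iy ≈ 435.8 cm⁴

Decompose the section into non-overlapping parts with the origin at the bottom-left of its bounding rectangle.
Web: 1.2 × 26, A = 31.2 cm², x = 7.4 cm, Ī = 3.744 cm⁴.
Top flange (beyond web): 6.8 × 1.6, A = 10.88 cm², x = 11.4 cm, Ī = 41.9243 cm⁴.
Bottom flange (beyond web): 6.8 × 1.6, A = 10.88 cm², x = 3.4 cm, Ī = 41.9243 cm⁴.
Centroid: x̄ = ΣA·x / ΣA = 7.4 cm.
Transfer each piece to the vertical centroidal axis using Ī + A·d² with d = x − 7.4:
  web: d = 0 cm → contributes +3.744 cm⁴
  top flange (beyond web): d = 4 cm → contributes +216.004 cm⁴
  bottom flange (beyond web): d = -4 cm → contributes +216.004 cm⁴
Total I = 435.753 cm⁴.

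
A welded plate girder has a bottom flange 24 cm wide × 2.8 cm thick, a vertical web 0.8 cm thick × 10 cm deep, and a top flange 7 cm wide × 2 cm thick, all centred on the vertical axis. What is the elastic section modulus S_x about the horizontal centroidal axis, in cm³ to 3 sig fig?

Split into non-overlapping primitives; take the origin at the lower-left of the bounding box.
Bottom plate: 24 × 2.8, A = 67.2 cm², y = 1.4 cm, Ī = 43.904 cm⁴.
Web plate: 0.8 × 10, A = 8 cm², y = 7.8 cm, Ī = 66.667 cm⁴.
Top plate: 7 × 2, A = 14 cm², y = 13.8 cm, Ī = 4.6667 cm⁴.
Centroid: ȳ = ΣA·y / ΣA = 3.9202 cm.
Transfer each piece to the horizontal centroidal axis using Ī + A·d² with d = y − 3.9202:
  bottom plate: d = -2.5202 cm → contributes +470.71 cm⁴
  web plate: d = 3.8798 cm → contributes +187.09 cm⁴
  top plate: d = 9.8798 cm → contributes +1371.2 cm⁴
Total I = 2 029 cm⁴.
Extreme fibre distance c = 10.88 cm; S = I/c = 186.49 cm³.

S_x ≈ 186 cm³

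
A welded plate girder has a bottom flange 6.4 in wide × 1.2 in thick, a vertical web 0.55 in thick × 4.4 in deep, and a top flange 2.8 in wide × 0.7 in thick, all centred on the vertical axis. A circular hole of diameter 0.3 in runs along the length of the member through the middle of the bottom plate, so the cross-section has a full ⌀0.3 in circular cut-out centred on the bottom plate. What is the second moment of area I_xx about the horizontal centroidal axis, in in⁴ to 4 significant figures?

I_xx ≈ 55.12 in⁴

Split into non-overlapping primitives; take the origin at the lower-left of the bounding box.
Bottom plate: 6.4 × 1.2, A = 7.68 in², y = 0.6 in, Ī = 0.9216 in⁴.
Web plate: 0.55 × 4.4, A = 2.42 in², y = 3.4 in, Ī = 3.90427 in⁴.
Top plate: 2.8 × 0.7, A = 1.96 in², y = 5.95 in, Ī = 0.0800333 in⁴.
Hole (subtracted): ⌀0.3, A = 0.0706858 in², y = 0.6 in, Ī = 0.000397608 in⁴.
Centroid: ȳ = ΣA·y / ΣA = 2.03978 in.
Transfer each piece to the horizontal centroidal axis using Ī + A·d² with d = y − 2.03978:
  bottom plate: d = -1.43978 in → contributes +16.842 in⁴
  web plate: d = 1.36022 in → contributes +8.38173 in⁴
  top plate: d = 3.91022 in → contributes +30.048 in⁴
  hole: d = -1.43978 in → contributes −0.146927 in⁴
Total I = 55.1249 in⁴.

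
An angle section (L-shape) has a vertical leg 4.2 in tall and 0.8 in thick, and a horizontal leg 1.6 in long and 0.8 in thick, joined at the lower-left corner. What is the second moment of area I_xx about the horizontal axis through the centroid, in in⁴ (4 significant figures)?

Break the section into simple shapes (no overlaps), measuring from the bottom-left corner of the bounding box.
Vertical leg: 0.8 × 4.2, A = 3.36 in², y = 2.1 in, Ī = 4.9392 in⁴.
Horizontal leg (remainder): 0.8 × 0.8, A = 0.64 in², y = 0.4 in, Ī = 0.0341333 in⁴.
Centroid: ȳ = ΣA·y / ΣA = 1.828 in.
Transfer each piece to the horizontal axis through the centroid using Ī + A·d² with d = y − 1.828:
  vertical leg: d = 0.272 in → contributes +5.18779 in⁴
  horizontal leg (remainder): d = -1.428 in → contributes +1.33921 in⁴
Total I = 6.527 in⁴.

I_xx ≈ 6.527 in⁴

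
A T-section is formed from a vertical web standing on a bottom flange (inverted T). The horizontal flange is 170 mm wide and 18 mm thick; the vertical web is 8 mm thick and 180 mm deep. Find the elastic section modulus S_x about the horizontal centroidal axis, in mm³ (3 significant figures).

Treat the section as a set of non-overlapping primitives; coordinates are from the bounding-box lower-left.
Flange: 170 × 18, A = 3 060 mm², y = 9 mm, Ī = 82 620 mm⁴.
Web: 8 × 180, A = 1 440 mm², y = 108 mm, Ī = 3 888 000 mm⁴.
Centroid: ȳ = ΣA·y / ΣA = 40.68 mm.
Transfer each piece to the horizontal centroidal axis using Ī + A·d² with d = y − 40.68:
  flange: d = -31.68 mm → contributes +3 153 705 mm⁴
  web: d = 67.32 mm → contributes +10 414 055 mm⁴
Total I = 13 567 759 mm⁴.
Extreme fibre distance c = 157.32 mm; S = I/c = 86 243 mm³.

S_x ≈ 8.62 × 10⁴ mm³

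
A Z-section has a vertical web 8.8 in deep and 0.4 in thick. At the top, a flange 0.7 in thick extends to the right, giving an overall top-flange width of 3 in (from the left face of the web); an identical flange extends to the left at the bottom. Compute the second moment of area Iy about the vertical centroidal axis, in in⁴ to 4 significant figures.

Break the section into simple shapes (no overlaps), measuring from the bottom-left corner of the bounding box.
Web: 0.4 × 8.8, A = 3.52 in², x = 2.8 in, Ī = 0.0469333 in⁴.
Top flange (beyond web): 2.6 × 0.7, A = 1.82 in², x = 4.3 in, Ī = 1.02527 in⁴.
Bottom flange (beyond web): 2.6 × 0.7, A = 1.82 in², x = 1.3 in, Ī = 1.02527 in⁴.
Centroid: x̄ = ΣA·x / ΣA = 2.8 in.
Transfer each piece to the vertical centroidal axis using Ī + A·d² with d = x − 2.8:
  web: d = 0 in → contributes +0.0469333 in⁴
  top flange (beyond web): d = 1.5 in → contributes +5.12027 in⁴
  bottom flange (beyond web): d = -1.5 in → contributes +5.12027 in⁴
Total I = 10.2875 in⁴.

Iy ≈ 10.29 in⁴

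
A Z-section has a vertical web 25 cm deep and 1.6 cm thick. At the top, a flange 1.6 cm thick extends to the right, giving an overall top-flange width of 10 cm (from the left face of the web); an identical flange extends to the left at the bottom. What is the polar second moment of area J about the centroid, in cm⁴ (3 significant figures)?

Break the section into simple shapes (no overlaps), measuring from the bottom-left corner of the bounding box.
Web: 1.6 × 25, A = 40 cm², y = 12.5 cm, Ī = 2083.3 cm⁴.
Top flange (beyond web): 8.4 × 1.6, A = 13.44 cm², y = 24.2 cm, Ī = 2.8672 cm⁴.
Bottom flange (beyond web): 8.4 × 1.6, A = 13.44 cm², y = 0.8 cm, Ī = 2.8672 cm⁴.
Centroid: ȳ = ΣA·y / ΣA = 12.5 cm.
Transfer each piece to the centroidal x-axis using Ī + A·d² with d = y − 12.5:
  web: d = 0 cm → contributes +2083.3 cm⁴
  top flange (beyond web): d = 11.7 cm → contributes +1842.7 cm⁴
  bottom flange (beyond web): d = -11.7 cm → contributes +1842.7 cm⁴
Total I = 5768.7 cm⁴.
For the y-axis: x̄ = 9.2 cm.
Repeating about the centroidal y-axis gives I_y = 838.59 cm⁴.
Polar second moment: J = I_x + I_y = 6607.3 cm⁴.

J ≈ 6610 cm⁴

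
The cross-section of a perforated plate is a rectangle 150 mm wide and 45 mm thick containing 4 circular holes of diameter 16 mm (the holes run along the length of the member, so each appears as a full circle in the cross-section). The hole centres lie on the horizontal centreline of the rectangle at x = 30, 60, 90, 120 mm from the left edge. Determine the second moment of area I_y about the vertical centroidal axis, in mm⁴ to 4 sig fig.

Decompose the section into non-overlapping parts with the origin at the bottom-left of its bounding rectangle.
Plate: 150 × 45, A = 6 750 mm², x = 75 mm, Ī = 12 656 250 mm⁴.
Hole 1 (subtracted): ⌀16, A = 201.062 mm², x = 30 mm, Ī = 3216.99 mm⁴.
Hole 2 (subtracted): ⌀16, A = 201.062 mm², x = 60 mm, Ī = 3216.99 mm⁴.
Hole 3 (subtracted): ⌀16, A = 201.062 mm², x = 90 mm, Ī = 3216.99 mm⁴.
Hole 4 (subtracted): ⌀16, A = 201.062 mm², x = 120 mm, Ī = 3216.99 mm⁴.
By symmetry the centroid is at mid-width, x̄ = 75 mm.
Transfer each piece to the vertical centroidal axis using Ī + A·d² with d = x − 75:
  plate: d = 0 mm → contributes +12 656 250 mm⁴
  hole 1: d = -45 mm → contributes −410 367 mm⁴
  hole 2: d = -15 mm → contributes −48455.9 mm⁴
  hole 3: d = 15 mm → contributes −48455.9 mm⁴
  hole 4: d = 45 mm → contributes −410 367 mm⁴
Total I = 11 738 603 mm⁴.

I_y ≈ 1.174 × 10⁷ mm⁴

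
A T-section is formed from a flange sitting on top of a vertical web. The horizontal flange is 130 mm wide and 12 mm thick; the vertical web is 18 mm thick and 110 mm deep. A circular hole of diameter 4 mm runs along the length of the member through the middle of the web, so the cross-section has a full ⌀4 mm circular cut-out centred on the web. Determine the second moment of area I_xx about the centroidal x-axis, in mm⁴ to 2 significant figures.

Decompose the section into non-overlapping parts with the origin at the bottom-left of its bounding rectangle.
Flange: 130 × 12, A = 1 560 mm², y = 116 mm, Ī = 18 720 mm⁴.
Web: 18 × 110, A = 1 980 mm², y = 55 mm, Ī = 1 996 500 mm⁴.
Hole (subtracted): ⌀4, A = 12.57 mm², y = 55 mm, Ī = 12.57 mm⁴.
Centroid: ȳ = ΣA·y / ΣA = 81.98 mm.
Transfer each piece to the centroidal x-axis using Ī + A·d² with d = y − 81.98:
  flange: d = 34.02 mm → contributes +1 824 508 mm⁴
  web: d = -26.98 mm → contributes +3 437 475 mm⁴
  hole: d = -26.98 mm → contributes −9 158 mm⁴
Total I = 5 252 825 mm⁴.

I_xx ≈ 5.3 × 10⁶ mm⁴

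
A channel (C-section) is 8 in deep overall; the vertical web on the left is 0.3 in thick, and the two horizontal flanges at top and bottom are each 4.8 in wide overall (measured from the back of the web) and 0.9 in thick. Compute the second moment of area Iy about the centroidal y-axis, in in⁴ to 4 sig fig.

Decompose the section into non-overlapping parts with the origin at the bottom-left of its bounding rectangle.
Web: 0.3 × 8, A = 2.4 in², x = 0.15 in, Ī = 0.018 in⁴.
Top flange (beyond web): 4.5 × 0.9, A = 4.05 in², x = 2.55 in, Ī = 6.83438 in⁴.
Bottom flange (beyond web): 4.5 × 0.9, A = 4.05 in², x = 2.55 in, Ī = 6.83438 in⁴.
Centroid: x̄ = ΣA·x / ΣA = 2.00143 in.
Transfer each piece to the centroidal y-axis using Ī + A·d² with d = x − 2.00143:
  web: d = -1.85143 in → contributes +8.24469 in⁴
  top flange (beyond web): d = 0.548571 in → contributes +8.05314 in⁴
  bottom flange (beyond web): d = 0.548571 in → contributes +8.05314 in⁴
Total I = 24.351 in⁴.

Iy ≈ 24.35 in⁴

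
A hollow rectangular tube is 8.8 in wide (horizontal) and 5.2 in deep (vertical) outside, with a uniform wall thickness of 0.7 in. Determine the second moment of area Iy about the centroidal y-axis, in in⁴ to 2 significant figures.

Iy ≈ 170 in⁴

Treat the section as a set of non-overlapping primitives; coordinates are from the bounding-box lower-left.
Outer rectangle: 8.8 × 5.2, A = 45.76 in², x = 4.4 in, Ī = 295.3 in⁴.
Inner void (subtracted): 7.4 × 3.8, A = 28.12 in², x = 4.4 in, Ī = 128.3 in⁴.
By symmetry the centroid is at mid-width, x̄ = 4.4 in.
All pieces are centred on the centroidal y-axis, so I = ΣĪ (holes subtracted) = 167 in⁴.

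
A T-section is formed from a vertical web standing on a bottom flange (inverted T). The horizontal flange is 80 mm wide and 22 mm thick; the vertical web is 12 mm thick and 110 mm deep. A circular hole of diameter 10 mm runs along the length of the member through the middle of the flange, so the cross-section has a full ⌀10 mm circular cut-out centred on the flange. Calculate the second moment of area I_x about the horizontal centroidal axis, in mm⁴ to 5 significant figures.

I_x ≈ 4.6227 × 10⁶ mm⁴

Decompose the section into non-overlapping parts with the origin at the bottom-left of its bounding rectangle.
Flange: 80 × 22, A = 1 760 mm², y = 11 mm, Ī = 70986.67 mm⁴.
Web: 12 × 110, A = 1 320 mm², y = 77 mm, Ī = 1 331 000 mm⁴.
Hole (subtracted): ⌀10, A = 78.53982 mm², y = 11 mm, Ī = 490.8739 mm⁴.
Centroid: ȳ = ΣA·y / ΣA = 40.02587 mm.
Transfer each piece to the horizontal centroidal axis using Ī + A·d² with d = y − 40.02587:
  flange: d = -29.02587 mm → contributes +1 553 789 mm⁴
  web: d = 36.97413 mm → contributes +3 135 554 mm⁴
  hole: d = -29.02587 mm → contributes −66660.77 mm⁴
Total I = 4 622 682 mm⁴.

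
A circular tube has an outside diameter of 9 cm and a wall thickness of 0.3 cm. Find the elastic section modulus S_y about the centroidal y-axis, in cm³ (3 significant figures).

Split into non-overlapping primitives; take the origin at the lower-left of the bounding box.
Outer circle: ⌀9, A = 63.617 cm², x = 4.5 cm, Ī = 322.06 cm⁴.
Bore (subtracted): ⌀8.4, A = 55.418 cm², x = 4.5 cm, Ī = 244.39 cm⁴.
By symmetry the centroid is at mid-width, x̄ = 4.5 cm.
All pieces are centred on the centroidal y-axis, so I = ΣĪ (holes subtracted) = 77.67 cm⁴.
Extreme fibre distance c = 4.5 cm; S = I/c = 17.26 cm³.

S_y ≈ 17.3 cm³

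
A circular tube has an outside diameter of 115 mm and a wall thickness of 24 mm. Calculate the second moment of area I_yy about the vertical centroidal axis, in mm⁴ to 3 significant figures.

Decompose the section into non-overlapping parts with the origin at the bottom-left of its bounding rectangle.
Outer circle: ⌀115, A = 10 387 mm², x = 57.5 mm, Ī = 8 585 414 mm⁴.
Bore (subtracted): ⌀67, A = 3525.7 mm², x = 57.5 mm, Ī = 989 166 mm⁴.
By symmetry the centroid is at mid-width, x̄ = 57.5 mm.
All pieces are centred on the vertical centroidal axis, so I = ΣĪ (holes subtracted) = 7 596 249 mm⁴.

I_yy ≈ 7.60 × 10⁶ mm⁴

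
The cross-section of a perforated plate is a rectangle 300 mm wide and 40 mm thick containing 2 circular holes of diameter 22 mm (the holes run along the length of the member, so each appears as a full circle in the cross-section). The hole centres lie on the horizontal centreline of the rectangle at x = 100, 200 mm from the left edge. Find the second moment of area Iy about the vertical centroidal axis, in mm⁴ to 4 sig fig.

Split into non-overlapping primitives; take the origin at the lower-left of the bounding box.
Plate: 300 × 40, A = 12 000 mm², x = 150 mm, Ī = 90 000 000 mm⁴.
Hole 1 (subtracted): ⌀22, A = 380.133 mm², x = 100 mm, Ī = 11 499 mm⁴.
Hole 2 (subtracted): ⌀22, A = 380.133 mm², x = 200 mm, Ī = 11 499 mm⁴.
By symmetry the centroid is at mid-width, x̄ = 150 mm.
Transfer each piece to the vertical centroidal axis using Ī + A·d² with d = x − 150:
  plate: d = 0 mm → contributes +90 000 000 mm⁴
  hole 1: d = -50 mm → contributes −961 831 mm⁴
  hole 2: d = 50 mm → contributes −961 831 mm⁴
Total I = 88 076 338 mm⁴.

Iy ≈ 8.808 × 10⁷ mm⁴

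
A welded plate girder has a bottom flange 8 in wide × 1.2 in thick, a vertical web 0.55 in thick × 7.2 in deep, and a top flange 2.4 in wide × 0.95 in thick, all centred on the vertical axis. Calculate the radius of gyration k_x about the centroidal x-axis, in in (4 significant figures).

Split into non-overlapping primitives; take the origin at the lower-left of the bounding box.
Bottom plate: 8 × 1.2, A = 9.6 in², y = 0.6 in, Ī = 1.152 in⁴.
Web plate: 0.55 × 7.2, A = 3.96 in², y = 4.8 in, Ī = 17.1072 in⁴.
Top plate: 2.4 × 0.95, A = 2.28 in², y = 8.875 in, Ī = 0.171475 in⁴.
Centroid: ȳ = ΣA·y / ΣA = 2.8411 in.
Transfer each piece to the centroidal x-axis using Ī + A·d² with d = y − 2.8411:
  bottom plate: d = -2.2411 in → contributes +49.3682 in⁴
  web plate: d = 1.9589 in → contributes +32.3029 in⁴
  top plate: d = 6.0339 in → contributes +83.1816 in⁴
Total I = 164.853 in⁴.
Radius of gyration: k = √(I/A) = √(164.853 / 15.84) = 3.22605 in.

k_x ≈ 3.226 in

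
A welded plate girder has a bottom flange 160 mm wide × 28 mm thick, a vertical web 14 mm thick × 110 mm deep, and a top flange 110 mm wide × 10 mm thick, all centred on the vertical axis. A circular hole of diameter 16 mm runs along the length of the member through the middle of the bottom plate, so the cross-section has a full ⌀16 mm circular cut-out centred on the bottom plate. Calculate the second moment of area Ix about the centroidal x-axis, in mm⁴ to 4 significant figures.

Ix ≈ 1.859 × 10⁷ mm⁴

Break the section into simple shapes (no overlaps), measuring from the bottom-left corner of the bounding box.
Bottom plate: 160 × 28, A = 4 480 mm², y = 14 mm, Ī = 292 693 mm⁴.
Web plate: 14 × 110, A = 1 540 mm², y = 83 mm, Ī = 1 552 833 mm⁴.
Top plate: 110 × 10, A = 1 100 mm², y = 143 mm, Ī = 9166.67 mm⁴.
Hole (subtracted): ⌀16, A = 201.062 mm², y = 14 mm, Ī = 3216.99 mm⁴.
Centroid: ȳ = ΣA·y / ΣA = 49.8668 mm.
Transfer each piece to the centroidal x-axis using Ī + A·d² with d = y − 49.8668:
  bottom plate: d = -35.8668 mm → contributes +6 055 880 mm⁴
  web plate: d = 33.1332 mm → contributes +3 243 462 mm⁴
  top plate: d = 93.1332 mm → contributes +9 550 344 mm⁴
  hole: d = -35.8668 mm → contributes −261 868 mm⁴
Total I = 18 587 817 mm⁴.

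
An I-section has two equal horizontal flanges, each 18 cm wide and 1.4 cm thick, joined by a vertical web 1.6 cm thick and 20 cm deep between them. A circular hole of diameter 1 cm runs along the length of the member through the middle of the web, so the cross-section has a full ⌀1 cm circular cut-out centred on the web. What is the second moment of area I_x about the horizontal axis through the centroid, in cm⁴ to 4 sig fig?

Break the section into simple shapes (no overlaps), measuring from the bottom-left corner of the bounding box.
Bottom flange: 18 × 1.4, A = 25.2 cm², y = 0.7 cm, Ī = 4.116 cm⁴.
Web: 1.6 × 20, A = 32 cm², y = 11.4 cm, Ī = 1066.67 cm⁴.
Top flange: 18 × 1.4, A = 25.2 cm², y = 22.1 cm, Ī = 4.116 cm⁴.
Hole (subtracted): ⌀1, A = 0.785398 cm², y = 11.4 cm, Ī = 0.0490874 cm⁴.
By symmetry the centroid is at mid-height, ȳ = 11.4 cm.
Transfer each piece to the horizontal axis through the centroid using Ī + A·d² with d = y − 11.4:
  bottom flange: d = -10.7 cm → contributes +2889.26 cm⁴
  web: d = 0 cm → contributes +1066.67 cm⁴
  top flange: d = 10.7 cm → contributes +2889.26 cm⁴
  hole: d = 0 cm → contributes −0.0490874 cm⁴
Total I = 6845.15 cm⁴.

I_x ≈ 6845 cm⁴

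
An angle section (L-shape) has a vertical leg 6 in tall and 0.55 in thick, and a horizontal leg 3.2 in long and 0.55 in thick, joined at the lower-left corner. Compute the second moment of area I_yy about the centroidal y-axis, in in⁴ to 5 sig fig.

Break the section into simple shapes (no overlaps), measuring from the bottom-left corner of the bounding box.
Vertical leg: 0.55 × 6, A = 3.3 in², x = 0.275 in, Ī = 0.0831875 in⁴.
Horizontal leg (remainder): 2.65 × 0.55, A = 1.4575 in², x = 1.875 in, Ī = 0.8529411 in⁴.
Centroid: x̄ = ΣA·x / ΣA = 0.7651734 in.
Transfer each piece to the centroidal y-axis using Ī + A·d² with d = x − 0.7651734:
  vertical leg: d = -0.4901734 in → contributes +0.8760784 in⁴
  horizontal leg (remainder): d = 1.109827 in → contributes +2.648166 in⁴
Total I = 3.524244 in⁴.

I_yy ≈ 3.5242 in⁴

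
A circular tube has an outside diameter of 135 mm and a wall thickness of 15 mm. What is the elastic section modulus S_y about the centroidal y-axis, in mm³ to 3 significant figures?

S_y ≈ 1.53 × 10⁵ mm³

Treat the section as a set of non-overlapping primitives; coordinates are from the bounding-box lower-left.
Outer circle: ⌀135, A = 14 314 mm², x = 67.5 mm, Ī = 16 304 406 mm⁴.
Bore (subtracted): ⌀105, A = 8 659 mm², x = 67.5 mm, Ī = 5 966 602 mm⁴.
By symmetry the centroid is at mid-width, x̄ = 67.5 mm.
All pieces are centred on the centroidal y-axis, so I = ΣĪ (holes subtracted) = 10 337 803 mm⁴.
Extreme fibre distance c = 67.5 mm; S = I/c = 153 153 mm³.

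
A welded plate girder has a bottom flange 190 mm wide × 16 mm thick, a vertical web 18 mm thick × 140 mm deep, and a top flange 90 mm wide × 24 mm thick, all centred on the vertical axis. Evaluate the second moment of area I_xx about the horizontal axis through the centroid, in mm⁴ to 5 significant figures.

Split into non-overlapping primitives; take the origin at the lower-left of the bounding box.
Bottom plate: 190 × 16, A = 3 040 mm², y = 8 mm, Ī = 64853.33 mm⁴.
Web plate: 18 × 140, A = 2 520 mm², y = 86 mm, Ī = 4 116 000 mm⁴.
Top plate: 90 × 24, A = 2 160 mm², y = 168 mm, Ī = 103 680 mm⁴.
Centroid: ȳ = ΣA·y / ΣA = 78.22798 mm.
Transfer each piece to the horizontal axis through the centroid using Ī + A·d² with d = y − 78.22798:
  bottom plate: d = -70.22798 mm → contributes +15 058 039 mm⁴
  web plate: d = 7.772021 mm → contributes +4 268 219 mm⁴
  top plate: d = 89.77202 mm → contributes +17 511 154 mm⁴
Total I = 36 837 412 mm⁴.

I_xx ≈ 3.6837 × 10⁷ mm⁴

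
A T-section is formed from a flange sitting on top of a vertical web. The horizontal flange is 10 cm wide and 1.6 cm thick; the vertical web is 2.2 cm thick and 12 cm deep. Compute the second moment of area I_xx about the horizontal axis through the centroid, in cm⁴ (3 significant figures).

I_xx ≈ 781 cm⁴

Treat the section as a set of non-overlapping primitives; coordinates are from the bounding-box lower-left.
Flange: 10 × 1.6, A = 16 cm², y = 12.8 cm, Ī = 3.4133 cm⁴.
Web: 2.2 × 12, A = 26.4 cm², y = 6 cm, Ī = 316.8 cm⁴.
Centroid: ȳ = ΣA·y / ΣA = 8.566 cm.
Transfer each piece to the horizontal axis through the centroid using Ī + A·d² with d = y − 8.566:
  flange: d = 4.234 cm → contributes +290.24 cm⁴
  web: d = -2.566 cm → contributes +490.63 cm⁴
Total I = 780.87 cm⁴.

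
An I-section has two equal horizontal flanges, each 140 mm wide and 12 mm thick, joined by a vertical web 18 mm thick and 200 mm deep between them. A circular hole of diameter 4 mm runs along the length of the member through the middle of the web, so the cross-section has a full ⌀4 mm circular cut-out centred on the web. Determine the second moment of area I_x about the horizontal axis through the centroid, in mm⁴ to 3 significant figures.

I_x ≈ 4.98 × 10⁷ mm⁴

Decompose the section into non-overlapping parts with the origin at the bottom-left of its bounding rectangle.
Bottom flange: 140 × 12, A = 1 680 mm², y = 6 mm, Ī = 20 160 mm⁴.
Web: 18 × 200, A = 3 600 mm², y = 112 mm, Ī = 12 000 000 mm⁴.
Top flange: 140 × 12, A = 1 680 mm², y = 218 mm, Ī = 20 160 mm⁴.
Hole (subtracted): ⌀4, A = 12.566 mm², y = 112 mm, Ī = 12.566 mm⁴.
By symmetry the centroid is at mid-height, ȳ = 112 mm.
Transfer each piece to the horizontal axis through the centroid using Ī + A·d² with d = y − 112:
  bottom flange: d = -106 mm → contributes +18 896 640 mm⁴
  web: d = 0 mm → contributes +12 000 000 mm⁴
  top flange: d = 106 mm → contributes +18 896 640 mm⁴
  hole: d = 0 mm → contributes −12.566 mm⁴
Total I = 49 793 267 mm⁴.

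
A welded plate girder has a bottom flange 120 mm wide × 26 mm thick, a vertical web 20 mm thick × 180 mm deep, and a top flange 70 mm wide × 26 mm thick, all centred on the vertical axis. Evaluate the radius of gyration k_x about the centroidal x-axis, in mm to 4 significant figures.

Split into non-overlapping primitives; take the origin at the lower-left of the bounding box.
Bottom plate: 120 × 26, A = 3 120 mm², y = 13 mm, Ī = 175 760 mm⁴.
Web plate: 20 × 180, A = 3 600 mm², y = 116 mm, Ī = 9 720 000 mm⁴.
Top plate: 70 × 26, A = 1 820 mm², y = 219 mm, Ī = 102 527 mm⁴.
Centroid: ȳ = ΣA·y / ΣA = 100.321 mm.
Transfer each piece to the centroidal x-axis using Ī + A·d² with d = y − 100.321:
  bottom plate: d = -87.3208 mm → contributes +23 965 540 mm⁴
  web plate: d = 15.6792 mm → contributes +10 605 009 mm⁴
  top plate: d = 118.679 mm → contributes +25 736 758 mm⁴
Total I = 60 307 308 mm⁴.
Radius of gyration: k = √(I/A) = √(60 307 308 / 8 540) = 84.0342 mm.

k_x ≈ 84.03 mm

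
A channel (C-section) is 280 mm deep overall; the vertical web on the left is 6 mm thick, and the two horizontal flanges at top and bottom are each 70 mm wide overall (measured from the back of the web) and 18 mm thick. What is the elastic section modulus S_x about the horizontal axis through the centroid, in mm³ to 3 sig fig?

Decompose the section into non-overlapping parts with the origin at the bottom-left of its bounding rectangle.
Web: 6 × 280, A = 1 680 mm², y = 140 mm, Ī = 10 976 000 mm⁴.
Top flange (beyond web): 64 × 18, A = 1 152 mm², y = 271 mm, Ī = 31 104 mm⁴.
Bottom flange (beyond web): 64 × 18, A = 1 152 mm², y = 9 mm, Ī = 31 104 mm⁴.
By symmetry the centroid is at mid-height, ȳ = 140 mm.
Transfer each piece to the horizontal axis through the centroid using Ī + A·d² with d = y − 140:
  web: d = 0 mm → contributes +10 976 000 mm⁴
  top flange (beyond web): d = 131 mm → contributes +19 800 576 mm⁴
  bottom flange (beyond web): d = -131 mm → contributes +19 800 576 mm⁴
Total I = 50 577 152 mm⁴.
Extreme fibre distance c = 140 mm; S = I/c = 361 265 mm³.

S_x ≈ 3.61 × 10⁵ mm³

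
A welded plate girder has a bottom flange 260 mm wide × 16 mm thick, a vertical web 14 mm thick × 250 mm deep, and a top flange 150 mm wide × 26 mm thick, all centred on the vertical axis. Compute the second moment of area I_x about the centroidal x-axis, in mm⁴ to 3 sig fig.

Break the section into simple shapes (no overlaps), measuring from the bottom-left corner of the bounding box.
Bottom plate: 260 × 16, A = 4 160 mm², y = 8 mm, Ī = 88 747 mm⁴.
Web plate: 14 × 250, A = 3 500 mm², y = 141 mm, Ī = 18 229 167 mm⁴.
Top plate: 150 × 26, A = 3 900 mm², y = 279 mm, Ī = 219 700 mm⁴.
Centroid: ȳ = ΣA·y / ΣA = 139.7 mm.
Transfer each piece to the centroidal x-axis using Ī + A·d² with d = y − 139.7:
  bottom plate: d = -131.7 mm → contributes +72 238 560 mm⁴
  web plate: d = 1.3045 mm → contributes +18 235 123 mm⁴
  top plate: d = 139.3 mm → contributes +75 902 099 mm⁴
Total I = 166 375 781 mm⁴.

I_x ≈ 1.66 × 10⁸ mm⁴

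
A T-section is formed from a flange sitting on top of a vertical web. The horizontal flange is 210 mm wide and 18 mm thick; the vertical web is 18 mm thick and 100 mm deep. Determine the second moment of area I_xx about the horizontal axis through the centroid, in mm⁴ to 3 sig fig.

I_xx ≈ 5.85 × 10⁶ mm⁴

Treat the section as a set of non-overlapping primitives; coordinates are from the bounding-box lower-left.
Flange: 210 × 18, A = 3 780 mm², y = 109 mm, Ī = 102 060 mm⁴.
Web: 18 × 100, A = 1 800 mm², y = 50 mm, Ī = 1 500 000 mm⁴.
Centroid: ȳ = ΣA·y / ΣA = 89.968 mm.
Transfer each piece to the horizontal axis through the centroid using Ī + A·d² with d = y − 89.968:
  flange: d = 19.032 mm → contributes +1 471 277 mm⁴
  web: d = -39.968 mm → contributes +4 375 357 mm⁴
Total I = 5 846 634 mm⁴.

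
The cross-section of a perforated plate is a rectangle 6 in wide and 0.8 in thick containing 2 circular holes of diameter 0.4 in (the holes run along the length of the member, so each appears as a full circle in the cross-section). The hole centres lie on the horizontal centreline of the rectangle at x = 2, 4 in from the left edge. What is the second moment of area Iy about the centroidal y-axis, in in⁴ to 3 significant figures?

Break the section into simple shapes (no overlaps), measuring from the bottom-left corner of the bounding box.
Plate: 6 × 0.8, A = 4.8 in², x = 3 in, Ī = 14.4 in⁴.
Hole 1 (subtracted): ⌀0.4, A = 0.12566 in², x = 2 in, Ī = 0.0012566 in⁴.
Hole 2 (subtracted): ⌀0.4, A = 0.12566 in², x = 4 in, Ī = 0.0012566 in⁴.
By symmetry the centroid is at mid-width, x̄ = 3 in.
Transfer each piece to the centroidal y-axis using Ī + A·d² with d = x − 3:
  plate: d = 0 in → contributes +14.4 in⁴
  hole 1: d = -1 in → contributes −0.12692 in⁴
  hole 2: d = 1 in → contributes −0.12692 in⁴
Total I = 14.146 in⁴.

Iy ≈ 14.1 in⁴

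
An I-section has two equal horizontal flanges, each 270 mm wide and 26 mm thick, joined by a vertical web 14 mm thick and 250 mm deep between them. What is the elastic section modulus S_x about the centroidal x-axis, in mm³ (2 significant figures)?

S_x ≈ 1.9 × 10⁶ mm³

Split into non-overlapping primitives; take the origin at the lower-left of the bounding box.
Bottom flange: 270 × 26, A = 7 020 mm², y = 13 mm, Ī = 395 460 mm⁴.
Web: 14 × 250, A = 3 500 mm², y = 151 mm, Ī = 18 229 167 mm⁴.
Top flange: 270 × 26, A = 7 020 mm², y = 289 mm, Ī = 395 460 mm⁴.
By symmetry the centroid is at mid-height, ȳ = 151 mm.
Transfer each piece to the centroidal x-axis using Ī + A·d² with d = y − 151:
  bottom flange: d = -138 mm → contributes +134 084 340 mm⁴
  web: d = 0 mm → contributes +18 229 167 mm⁴
  top flange: d = 138 mm → contributes +134 084 340 mm⁴
Total I = 286 397 847 mm⁴.
Extreme fibre distance c = 151 mm; S = I/c = 1 896 674 mm³.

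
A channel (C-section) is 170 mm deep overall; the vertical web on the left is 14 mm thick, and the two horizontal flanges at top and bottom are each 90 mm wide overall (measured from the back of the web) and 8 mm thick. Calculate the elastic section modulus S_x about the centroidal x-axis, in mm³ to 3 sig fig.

S_x ≈ 1.61 × 10⁵ mm³

Treat the section as a set of non-overlapping primitives; coordinates are from the bounding-box lower-left.
Web: 14 × 170, A = 2 380 mm², y = 85 mm, Ī = 5 731 833 mm⁴.
Top flange (beyond web): 76 × 8, A = 608 mm², y = 166 mm, Ī = 3242.7 mm⁴.
Bottom flange (beyond web): 76 × 8, A = 608 mm², y = 4 mm, Ī = 3242.7 mm⁴.
By symmetry the centroid is at mid-height, ȳ = 85 mm.
Transfer each piece to the centroidal x-axis using Ī + A·d² with d = y − 85:
  web: d = 0 mm → contributes +5 731 833 mm⁴
  top flange (beyond web): d = 81 mm → contributes +3 992 331 mm⁴
  bottom flange (beyond web): d = -81 mm → contributes +3 992 331 mm⁴
Total I = 13 716 495 mm⁴.
Extreme fibre distance c = 85 mm; S = I/c = 161 371 mm³.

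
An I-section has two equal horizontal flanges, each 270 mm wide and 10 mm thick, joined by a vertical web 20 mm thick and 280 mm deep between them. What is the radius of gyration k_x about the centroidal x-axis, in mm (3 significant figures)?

k_x ≈ 117 mm

Decompose the section into non-overlapping parts with the origin at the bottom-left of its bounding rectangle.
Bottom flange: 270 × 10, A = 2 700 mm², y = 5 mm, Ī = 22 500 mm⁴.
Web: 20 × 280, A = 5 600 mm², y = 150 mm, Ī = 36 586 667 mm⁴.
Top flange: 270 × 10, A = 2 700 mm², y = 295 mm, Ī = 22 500 mm⁴.
By symmetry the centroid is at mid-height, ȳ = 150 mm.
Transfer each piece to the centroidal x-axis using Ī + A·d² with d = y − 150:
  bottom flange: d = -145 mm → contributes +56 790 000 mm⁴
  web: d = 0 mm → contributes +36 586 667 mm⁴
  top flange: d = 145 mm → contributes +56 790 000 mm⁴
Total I = 150 166 667 mm⁴.
Radius of gyration: k = √(I/A) = √(150 166 667 / 11 000) = 116.84 mm.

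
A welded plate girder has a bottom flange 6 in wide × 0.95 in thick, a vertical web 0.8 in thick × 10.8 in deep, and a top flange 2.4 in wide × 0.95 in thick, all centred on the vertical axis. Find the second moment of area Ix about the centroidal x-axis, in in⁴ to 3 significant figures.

Split into non-overlapping primitives; take the origin at the lower-left of the bounding box.
Bottom plate: 6 × 0.95, A = 5.7 in², y = 0.475 in, Ī = 0.42869 in⁴.
Web plate: 0.8 × 10.8, A = 8.64 in², y = 6.35 in, Ī = 83.981 in⁴.
Top plate: 2.4 × 0.95, A = 2.28 in², y = 12.225 in, Ī = 0.17148 in⁴.
Centroid: ȳ = ΣA·y / ΣA = 5.1411 in.
Transfer each piece to the centroidal x-axis using Ī + A·d² with d = y − 5.1411:
  bottom plate: d = -4.6661 in → contributes +124.53 in⁴
  web plate: d = 1.2089 in → contributes +96.608 in⁴
  top plate: d = 7.0839 in → contributes +114.59 in⁴
Total I = 335.73 in⁴.

Ix ≈ 336 in⁴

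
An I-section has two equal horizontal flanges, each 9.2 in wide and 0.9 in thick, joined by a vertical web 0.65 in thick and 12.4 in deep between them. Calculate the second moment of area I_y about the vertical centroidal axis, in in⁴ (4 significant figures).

I_y ≈ 117.1 in⁴

Treat the section as a set of non-overlapping primitives; coordinates are from the bounding-box lower-left.
Bottom flange: 9.2 × 0.9, A = 8.28 in², x = 4.6 in, Ī = 58.4016 in⁴.
Web: 0.65 × 12.4, A = 8.06 in², x = 4.6 in, Ī = 0.283779 in⁴.
Top flange: 9.2 × 0.9, A = 8.28 in², x = 4.6 in, Ī = 58.4016 in⁴.
By symmetry the centroid is at mid-width, x̄ = 4.6 in.
All pieces are centred on the vertical centroidal axis, so I = ΣĪ = 117.087 in⁴.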